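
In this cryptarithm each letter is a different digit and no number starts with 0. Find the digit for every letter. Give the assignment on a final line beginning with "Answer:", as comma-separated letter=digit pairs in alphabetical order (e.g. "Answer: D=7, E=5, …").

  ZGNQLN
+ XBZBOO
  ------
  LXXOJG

Step 1. [col 1: N + O ≡ G (mod 10)] G=8 is one option consistent with column 1 (N + O ≡ G (mod 10), carry-in 0) — take it ⇒ G=8.
Step 2. [col 1: N + O ≡ G (mod 10)] column 1 (N + O ≡ G (mod 10), carry-in 0) doesn't pin O yet; pick O=1 and continue, so O=1.
Step 3. [col 1: N + O ≡ G (mod 10)] column 1 reads N+O+carry(0)=G with O=1, G=8; with digits 1,8 already taken and all letters distinct, the only value for N is 7, so N=7.
Step 4. [col 2: L + O ≡ J (mod 10)] no forcing yet in column 2 (carry-in 0); L=9 is free and consistent — try it, so L=9.
Step 5. [col 2: L + O ≡ J (mod 10)] in column 2 we have L+O≡J with carry-in 0; given L=9, O=1 and digits 1,7,8,9 already taken and all letters distinct, that pins J to 0 ⇒ J=0.
Step 6. [col 3: Q + B ≡ O (mod 10)] no forcing yet in column 3 (carry-in 1); Q=6 is free and consistent — try it. So Q=6.
Step 7. [col 3: Q + B ≡ O (mod 10)] column 3: given Q=6, O=1, carry-in 1, and digits 0,1,6,7,8,9 already taken and all letters distinct, Q+B≡O (mod 10) forces B=4. So B=4.
Step 8. [col 4: N + Z ≡ X (mod 10)] in column 4 we have N+Z≡X with carry-in 1; given N=7 and digits 0,1,4,6,7,8,9 already taken and all letters distinct, that pins X to 3 ⇒ X=3.
Step 9. [col 4: N + Z ≡ X (mod 10)] in column 4 we have N+Z≡X with carry-in 1; given N=7, X=3 and digits 0,1,3,4,6,7,8,9 already taken and all letters distinct, that pins Z to 5, so Z=5.

Answer: B=4, G=8, J=0, L=9, N=7, O=1, Q=6, X=3, Z=5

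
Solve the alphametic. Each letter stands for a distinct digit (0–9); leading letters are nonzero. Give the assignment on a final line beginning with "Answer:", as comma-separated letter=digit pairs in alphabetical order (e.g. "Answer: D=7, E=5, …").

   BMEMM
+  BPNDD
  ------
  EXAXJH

Step 1. [col 1: M + D ≡ H (mod 10)] D=7 is one option consistent with column 1 (M + D ≡ H (mod 10), carry-in 0) — take it ⇒ D=7.
Step 2. [col 1: M + D ≡ H (mod 10)] column 1 (M + D ≡ H (mod 10), carry-in 0) doesn't pin M yet; pick M=6 and continue ⇒ M=6.
Step 3. [col 1: M + D ≡ H (mod 10)] from column 1 (M=6, D=7, carry-in 0, digits 6,7 already taken and all letters distinct): H must equal 3. So H=3.
Step 4. [E] E is the leading digit of a 6-digit sum of two 5-digit numbers; the final carry is exactly 1 ⇒ E=1.
Step 5. [col 2: M + D ≡ J (mod 10)] in column 2 we have M+D≡J with carry-in 1; given M=6, D=7 and digits 1,3,6,7 already taken and all letters distinct, that pins J to 4, so J=4.
Step 6. [col 3: E + N ≡ X (mod 10)] no forcing yet in column 3 (carry-in 1); N=8 is free and consistent — try it. So N=8.
Step 7. [col 3: E + N ≡ X (mod 10)] from column 3 (E=1, N=8, carry-in 1, digits 1,3,4,6,7,8 already taken and all letters distinct): X must equal 0, so X=0.
Step 8. [col 4: M + P ≡ A (mod 10)] A=9 is one option consistent with column 4 (M + P ≡ A (mod 10), carry-in 1) — take it, so A=9.
Step 9. [col 4: M + P ≡ A (mod 10)] column 4: given M=6, A=9, carry-in 1, and digits 0,1,3,4,6,7,8,9 already taken and all letters distinct, M+P≡A (mod 10) forces P=2 ⇒ P=2.
Step 10. [col 5: B + B ≡ X (mod 10)] in column 5 we have B+B≡X with carry-in 0; given X=0 and digits 0,1,2,3,4,6,7,8,9 already taken and all letters distinct, that pins B to 5. So B=5.

Answer: A=9, B=5, D=7, E=1, H=3, J=4, M=6, N=8, P=2, X=0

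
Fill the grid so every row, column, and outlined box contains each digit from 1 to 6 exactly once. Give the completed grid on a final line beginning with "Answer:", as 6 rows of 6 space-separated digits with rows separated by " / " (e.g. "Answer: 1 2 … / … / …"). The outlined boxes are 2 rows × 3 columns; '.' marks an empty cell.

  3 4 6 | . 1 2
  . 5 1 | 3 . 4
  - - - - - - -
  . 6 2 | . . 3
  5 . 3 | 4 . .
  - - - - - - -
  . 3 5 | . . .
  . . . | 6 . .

Step 1. [r6c2∈{1,2}] r6c2 is the only open cell in col 2 admitting 2 ⇒ r6c2=2.
Step 2. [r5c6∈{1}] r5c6 is down to just 1, so r5c6=1.
Step 3. [r6c3∈{4}] nothing but 4 survives at r6c3, so r6c3=4.
Step 4. [r3c4∈{1,5}] col 4 places 1 nowhere but r3c4. So r3c4=1.
Step 5. [r4c5∈{2,6}] in row 4, 2 fits only at r4c5 ⇒ r4c5=2.
Step 6. [r6c6∈{5}] only 5 remains possible at r6c6, so r6c6=5.
Step 7. [r5c4∈{2}] r5c4 has the single candidate 2. So r5c4=2.
Step 8. [r5c1∈{6}] r5c1's peers cover all but 6. So r5c1=6.
Step 9. [r4c2∈{1}] r4c2's peers cover all but 1. So r4c2=1.
Step 10. [r5c5∈{4}] r5c5 has the single candidate 4. So r5c5=4.
Step 11. [r4c6∈{6}] r4c6 is down to just 6 ⇒ r4c6=6.
Step 12. [r3c5∈{5}] r3c5 is down to just 5. So r3c5=5.
Step 13. [r2c1∈{2}] only 2 remains possible at r2c1. So r2c1=2.
Step 14. [r2c5∈{6}] nothing but 6 survives at r2c5, so r2c5=6.
Step 15. [r1c4∈{5}] nothing but 5 survives at r1c4 ⇒ r1c4=5.
Step 16. [r6c1∈{1}] r6c1 is down to just 1, so r6c1=1.
Step 17. [r3c1∈{4}] only 4 remains possible at r3c1, so r3c1=4.
Step 18. [r6c5∈{3}] only 3 remains possible at r6c5. So r6c5=3.

Answer: 3 4 6 5 1 2 / 2 5 1 3 6 4 / 4 6 2 1 5 3 / 5 1 3 4 2 6 / 6 3 5 2 4 1 / 1 2 4 6 3 5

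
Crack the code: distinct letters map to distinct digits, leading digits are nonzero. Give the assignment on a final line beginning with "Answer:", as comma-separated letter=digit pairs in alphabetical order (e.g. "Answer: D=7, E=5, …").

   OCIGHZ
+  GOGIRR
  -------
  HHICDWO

Step 1. [col 1: Z + R ≡ O (mod 10)] several values work for R in column 1 (Z + R ≡ O (mod 10), carry-in 0); try R=8. So R=8.
Step 2. [col 1: Z + R ≡ O (mod 10)] no forcing yet in column 1 (carry-in 0); Z=9 is free and consistent — try it. So Z=9.
Step 3. [H] H is the leading digit of a 7-digit sum of two 6-digit numbers; the final carry is exactly 1, so H=1.
Step 4. [col 1: Z + R ≡ O (mod 10)] in column 1 we have Z+R≡O with carry-in 0; given Z=9, R=8 and digits 1,8,9 already taken and all letters distinct, that pins O to 7 ⇒ O=7.
Step 5. [col 2: H + R ≡ W (mod 10)] from column 2 (H=1, R=8, carry-in 1, digits 1,7,8,9 already taken and all letters distinct): W must equal 0, so W=0.
Step 6. [col 3: G + I ≡ D (mod 10)] no forcing yet in column 3 (carry-in 1); G=3 is free and consistent — try it ⇒ G=3.
Step 7. [col 3: G + I ≡ D (mod 10)] from column 3 (G=3, carry-in 1, digits 0,1,3,7,8,9 already taken and all letters distinct): D must equal 6, so D=6.
Step 8. [col 3: G + I ≡ D (mod 10)] from column 3 (G=3, D=6, carry-in 1, digits 0,1,3,6,7,8,9 already taken and all letters distinct): I must equal 2. So I=2.
Step 9. [col 4: I + G ≡ C (mod 10)] from column 4 (I=2, G=3, carry-in 0, digits 0,1,2,3,6,7,8,9 already taken and all letters distinct): C must equal 5 ⇒ C=5.

Answer: C=5, D=6, G=3, H=1, I=2, O=7, R=8, W=0, Z=9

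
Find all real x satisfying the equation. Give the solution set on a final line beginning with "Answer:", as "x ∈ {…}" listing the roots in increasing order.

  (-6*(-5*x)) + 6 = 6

Step 1. [(-6*(-5*x)) + 6 = 6] subtract 6: x sits inside (… + 6), so sub: -6*(-5*x) = 0.
Step 2. [-6*(-5*x) = 0] -6·(inner) — divide through by -6. So div: -5*x = 0.
Step 3. [-5*x = 0] leading coefficient -5: divide by -5 ⇒ div: x = 0.

Answer: x ∈ {0}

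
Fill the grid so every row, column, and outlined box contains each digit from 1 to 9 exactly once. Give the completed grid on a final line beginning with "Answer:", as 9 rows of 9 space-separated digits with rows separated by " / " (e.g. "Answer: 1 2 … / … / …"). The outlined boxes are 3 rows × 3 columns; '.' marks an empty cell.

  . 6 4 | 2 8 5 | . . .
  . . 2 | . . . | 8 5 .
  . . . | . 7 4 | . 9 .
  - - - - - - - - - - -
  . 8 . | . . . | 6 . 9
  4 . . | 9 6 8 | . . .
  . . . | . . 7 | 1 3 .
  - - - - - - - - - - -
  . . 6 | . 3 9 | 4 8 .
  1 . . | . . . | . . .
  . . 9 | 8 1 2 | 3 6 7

Step 1. [r6c3∈{5}] nothing but 5 survives at r6c3 ⇒ r6c3=5.
Step 2. [r8c8∈{2}] r8c8 has the single candidate 2, so r8c8=2.
Step 3. [r8c9∈{5}] nothing but 5 survives at r8c9 ⇒ r8c9=5.
Step 4. [r6c4∈{4}] r6c4 is down to just 4 ⇒ r6c4=4.
Step 5. [r5c8∈{7}] nothing but 7 survives at r5c8, so r5c8=7.
Step 6. [r1c1∈{3,7,9}] in row 1, 9 fits only at r1c1 ⇒ r1c1=9.
Step 7. [r5c9∈{2}] r5c9's peers cover all but 2 ⇒ r5c9=2.
Step 8. [r9c1∈{5}] only 5 remains possible at r9c1, so r9c1=5.
Step 9. [r6c5∈{2}] r6c5 is down to just 2 ⇒ r6c5=2.
Step 10. [r8c3∈{3,7,8}] r8c3 is the only open cell in row 8 admitting 8, so r8c3=8.
Step 11. [r8c2∈{3,4,7}] 3 has one home in row 8: r8c2 ⇒ r8c2=3.
Step 12. [r5c3∈{1,3}] r5c3 is the only open cell in row 5 admitting 3, so r5c3=3.
Step 13. [r3c3∈{1}] r3c3 is down to just 1, so r3c3=1.
Step 14. [r2c9∈{1,3,4,6}] r2c9 is the only open cell in row 2 admitting 4 ⇒ r2c9=4.
Step 15. [r8c4∈{6,7}] in row 8, 7 fits only at r8c4. So r8c4=7.
Step 16. [r1c9∈{1,3}] across row 1, 3 lands solely at r1c9, so r1c9=3.
Step 17. [r4c1∈{2,7}] row 4 places 2 nowhere but r4c1, so r4c1=2.
Step 18. [r7c1∈{7}] only 7 remains possible at r7c1. So r7c1=7.
Step 19. [r2c1∈{3}] r2c1 is down to just 3 ⇒ r2c1=3.
Step 20. [r3c4∈{3,6}] r3c4 is the only open cell in row 3 admitting 3. So r3c4=3.
Step 21. [r2c4∈{1,6}] in col 4, 6 fits only at r2c4 ⇒ r2c4=6.
Step 22. [r4c4∈{1,5}] in col 4, 1 fits only at r4c4, so r4c4=1.
Step 23. [r8c6∈{6}] only 6 remains possible at r8c6 ⇒ r8c6=6.
Step 24. [r4c3∈{7}] only 7 remains possible at r4c3. So r4c3=7.
Step 25. [r1c7∈{7}] nothing but 7 survives at r1c7 ⇒ r1c7=7.
Step 26. [r3c2∈{5}] only 5 remains possible at r3c2. So r3c2=5.
Step 27. [r2c2∈{7}] r2c2 is down to just 7. So r2c2=7.
Step 28. [r7c9∈{1}] r7c9 is down to just 1 ⇒ r7c9=1.
Step 29. [r8c7∈{9}] r8c7 has the single candidate 9 ⇒ r8c7=9.
Step 30. [r5c2∈{1}] only 1 remains possible at r5c2 ⇒ r5c2=1.
Step 31. [r7c4∈{5}] r7c4's peers cover all but 5, so r7c4=5.
Step 32. [r4c5∈{5}] r4c5's peers cover all but 5, so r4c5=5.
Step 33. [r3c9∈{6}] nothing but 6 survives at r3c9 ⇒ r3c9=6.
Step 34. [r2c6∈{1}] r2c6's peers cover all but 1, so r2c6=1.
Step 35. [r4c8∈{4}] nothing but 4 survives at r4c8 ⇒ r4c8=4.
Step 36. [r6c9∈{8}] r6c9's peers cover all but 8. So r6c9=8.
Step 37. [r1c8∈{1}] r1c8 has the single candidate 1 ⇒ r1c8=1.
Step 38. [r6c1∈{6}] r6c1's peers cover all but 6. So r6c1=6.
Step 39. [r4c6∈{3}] only 3 remains possible at r4c6 ⇒ r4c6=3.
Step 40. [r5c7∈{5}] r5c7 is down to just 5. So r5c7=5.
Step 41. [r6c2∈{9}] r6c2 has the single candidate 9, so r6c2=9.
Step 42. [r7c2∈{2}] r7c2's peers cover all but 2 ⇒ r7c2=2.
Step 43. [r8c5∈{4}] r8c5 has the single candidate 4. So r8c5=4.
Step 44. [r9c2∈{4}] r9c2 is down to just 4 ⇒ r9c2=4.
Step 45. [r3c1∈{8}] r3c1 has the single candidate 8 ⇒ r3c1=8.
Step 46. [r3c7∈{2}] nothing but 2 survives at r3c7 ⇒ r3c7=2.
Step 47. [r2c5∈{9}] nothing but 9 survives at r2c5 ⇒ r2c5=9.

Answer: 9 6 4 2 8 5 7 1 3 / 3 7 2 6 9 1 8 5 4 / 8 5 1 3 7 4 2 9 6 / 2 8 7 1 5 3 6 4 9 / 4 1 3 9 6 8 5 7 2 / 6 9 5 4 2 7 1 3 8 / 7 2 6 5 3 9 4 8 1 / 1 3 8 7 4 6 9 2 5 / 5 4 9 8 1 2 3 6 7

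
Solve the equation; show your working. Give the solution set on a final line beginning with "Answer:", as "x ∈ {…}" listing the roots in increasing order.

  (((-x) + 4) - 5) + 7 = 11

Step 1. [(((-x) + 4) - 5) + 7 = 11] the outer +7 inverts by subtracting 7, so sub: ((-x) + 4) - 5 = 4.
Step 2. [((-x) + 4) - 5 = 4] -5 is outermost — add 5 both sides, so sub: (-x) + 4 = 9.
Step 3. [(-x) + 4 = 9] +4 is outermost — subtract 4 both sides. So sub: -x = 5.
Step 4. [-x = 5] LHS negated; negate both sides. So neg: x = -5.

Answer: x ∈ {-5}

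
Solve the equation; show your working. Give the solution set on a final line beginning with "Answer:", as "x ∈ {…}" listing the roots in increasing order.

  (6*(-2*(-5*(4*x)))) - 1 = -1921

Step 1. [(6*(-2*(-5*(4*x)))) - 1 = -1921] 1 comes off first (add 1) ⇒ sub: 6*(-2*(-5*(4*x))) = -1920.
Step 2. [6*(-2*(-5*(4*x))) = -1920] divide by the outer 6. So div: -2*(-5*(4*x)) = -320.
Step 3. [-2*(-5*(4*x)) = -320] LHS = -2·(…); ÷-2 both sides ⇒ div: -5*(4*x) = 160.
Step 4. [-5*(4*x) = 160] -5 out front; divide by -5 ⇒ div: 4*x = -32.
Step 5. [4*x = -32] divide by the outer 4, so div: x = -8.

Answer: x ∈ {-8}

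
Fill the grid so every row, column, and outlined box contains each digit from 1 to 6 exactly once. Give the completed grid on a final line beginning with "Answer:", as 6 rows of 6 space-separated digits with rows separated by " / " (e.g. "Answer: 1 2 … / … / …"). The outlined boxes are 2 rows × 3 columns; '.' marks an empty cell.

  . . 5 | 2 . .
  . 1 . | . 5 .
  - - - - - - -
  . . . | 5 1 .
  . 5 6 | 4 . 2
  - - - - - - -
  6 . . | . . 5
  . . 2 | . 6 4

Step 1. [r6c2∈{3}] only 3 remains possible at r6c2. So r6c2=3.
Step 2. [r4c5∈{3}] only 3 remains possible at r4c5, so r4c5=3.
Step 3. [r5c3∈{1,4}] col 3 places 1 nowhere but r5c3, so r5c3=1.
Step 4. [r2c4∈{3,6}] 6 has one home in col 4: r2c4 ⇒ r2c4=6.
Step 5. [r2c6∈{3}] r2c6 has the single candidate 3 ⇒ r2c6=3.
Step 6. [r2c3∈{4}] r2c3 has the single candidate 4, so r2c3=4.
Step 7. [r3c1∈{2,3,4}] col 1 places 4 nowhere but r3c1, so r3c1=4.
Step 8. [r5c4∈{3}] r5c4 has the single candidate 3 ⇒ r5c4=3.
Step 9. [r1c2∈{6}] r1c2 is down to just 6 ⇒ r1c2=6.
Step 10. [r3c3∈{3}] r3c3's peers cover all but 3, so r3c3=3.
Step 11. [r6c1∈{5}] r6c1's peers cover all but 5. So r6c1=5.
Step 12. [r5c2∈{4}] nothing but 4 survives at r5c2 ⇒ r5c2=4.
Step 13. [r1c6∈{1}] r1c6 is down to just 1 ⇒ r1c6=1.
Step 14. [r6c4∈{1}] r6c4 has the single candidate 1 ⇒ r6c4=1.
Step 15. [r3c6∈{6}] r3c6 has the single candidate 6, so r3c6=6.
Step 16. [r2c1∈{2}] r2c1 has the single candidate 2, so r2c1=2.
Step 17. [r1c1∈{3}] only 3 remains possible at r1c1. So r1c1=3.
Step 18. [r1c5∈{4}] nothing but 4 survives at r1c5 ⇒ r1c5=4.
Step 19. [r3c2∈{2}] r3c2's peers cover all but 2. So r3c2=2.
Step 20. [r4c1∈{1}] nothing but 1 survives at r4c1 ⇒ r4c1=1.
Step 21. [r5c5∈{2}] only 2 remains possible at r5c5, so r5c5=2.

Answer: 3 6 5 2 4 1 / 2 1 4 6 5 3 / 4 2 3 5 1 6 / 1 5 6 4 3 2 / 6 4 1 3 2 5 / 5 3 2 1 6 4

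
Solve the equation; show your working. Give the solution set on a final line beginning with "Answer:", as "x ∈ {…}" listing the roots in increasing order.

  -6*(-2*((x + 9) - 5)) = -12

Step 1. [-6*(-2*((x + 9) - 5)) = -12] -6·(inner) — divide through by -6 ⇒ div: -2*((x + 9) - 5) = 2.
Step 2. [-2*((x + 9) - 5) = 2] leading coefficient -2: divide by -2 ⇒ div: (x + 9) - 5 = -1.
Step 3. [(x + 9) - 5 = -1] the outer -5 inverts by adding 5. So sub: x + 9 = 4.
Step 4. [x + 9 = 4] subtract 9: x sits inside (… + 9). So sub: x = -5.

Answer: x ∈ {-5}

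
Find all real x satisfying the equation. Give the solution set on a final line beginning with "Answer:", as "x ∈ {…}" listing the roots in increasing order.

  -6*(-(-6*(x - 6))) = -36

Step 1. [-6*(-(-6*(x - 6))) = -36] LHS = -6·(…); ÷-6 both sides. So div: -(-6*(x - 6)) = 6.
Step 2. [-(-6*(x - 6)) = 6] flip signs both sides. So neg: -6*(x - 6) = -6.
Step 3. [-6*(x - 6) = -6] -6 out front; divide by -6. So div: x - 6 = 1.
Step 4. [x - 6 = 1] add 6: x sits inside (… - 6) ⇒ sub: x = 7.

Answer: x ∈ {7}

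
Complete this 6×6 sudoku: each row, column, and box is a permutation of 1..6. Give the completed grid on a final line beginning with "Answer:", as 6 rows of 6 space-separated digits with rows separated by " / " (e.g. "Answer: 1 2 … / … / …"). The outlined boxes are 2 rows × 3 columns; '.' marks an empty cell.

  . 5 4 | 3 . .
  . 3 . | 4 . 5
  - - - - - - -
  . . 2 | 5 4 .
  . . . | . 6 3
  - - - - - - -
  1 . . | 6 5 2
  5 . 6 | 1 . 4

Step 1. [r2c1∈{2,6}] 6 has one home in row 2: r2c1. So r2c1=6.
Step 2. [r3c6∈{1}] only 1 remains possible at r3c6, so r3c6=1.
Step 3. [r2c3∈{1}] only 1 remains possible at r2c3, so r2c3=1.
Step 4. [r4c1∈{4}] only 4 remains possible at r4c1, so r4c1=4.
Step 5. [r1c5∈{1,2}] 1 has one home in row 1: r1c5 ⇒ r1c5=1.
Step 6. [r4c3∈{5}] nothing but 5 survives at r4c3. So r4c3=5.
Step 7. [r4c2∈{1}] nothing but 1 survives at r4c2 ⇒ r4c2=1.
Step 8. [r3c2∈{6}] r3c2's peers cover all but 6, so r3c2=6.
Step 9. [r6c2∈{2}] only 2 remains possible at r6c2. So r6c2=2.
Step 10. [r2c5∈{2}] only 2 remains possible at r2c5, so r2c5=2.
Step 11. [r4c4∈{2}] r4c4 has the single candidate 2 ⇒ r4c4=2.
Step 12. [r3c1∈{3}] nothing but 3 survives at r3c1. So r3c1=3.
Step 13. [r6c5∈{3}] r6c5 is down to just 3, so r6c5=3.
Step 14. [r5c2∈{4}] nothing but 4 survives at r5c2. So r5c2=4.
Step 15. [r1c6∈{6}] nothing but 6 survives at r1c6 ⇒ r1c6=6.
Step 16. [r5c3∈{3}] r5c3's peers cover all but 3 ⇒ r5c3=3.
Step 17. [r1c1∈{2}] r1c1 is down to just 2, so r1c1=2.

Answer: 2 5 4 3 1 6 / 6 3 1 4 2 5 / 3 6 2 5 4 1 / 4 1 5 2 6 3 / 1 4 3 6 5 2 / 5 2 6 1 3 4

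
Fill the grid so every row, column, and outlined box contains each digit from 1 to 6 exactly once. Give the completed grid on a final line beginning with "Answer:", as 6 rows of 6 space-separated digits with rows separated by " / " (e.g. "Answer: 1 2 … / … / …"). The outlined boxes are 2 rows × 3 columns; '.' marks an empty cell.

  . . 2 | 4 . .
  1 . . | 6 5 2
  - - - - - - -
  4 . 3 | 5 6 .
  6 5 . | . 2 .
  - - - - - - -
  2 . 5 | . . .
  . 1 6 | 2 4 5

Step 1. [r3c6∈{1}] r3c6 has the single candidate 1, so r3c6=1.
Step 2. [r1c6∈{3}] nothing but 3 survives at r1c6, so r1c6=3.
Step 3. [r5c5∈{1,3}] 3 has one home in col 5: r5c5, so r5c5=3.
Step 4. [r5c2∈{4}] r5c2 is down to just 4 ⇒ r5c2=4.
Step 5. [r2c3∈{4}] only 4 remains possible at r2c3, so r2c3=4.
Step 6. [r1c1∈{5}] r1c1 is down to just 5, so r1c1=5.
Step 7. [r2c2∈{3}] nothing but 3 survives at r2c2 ⇒ r2c2=3.
Step 8. [r1c5∈{1}] r1c5 is down to just 1, so r1c5=1.
Step 9. [r4c4∈{3}] nothing but 3 survives at r4c4 ⇒ r4c4=3.
Step 10. [r4c3∈{1}] only 1 remains possible at r4c3, so r4c3=1.
Step 11. [r5c4∈{1}] r5c4 has the single candidate 1 ⇒ r5c4=1.
Step 12. [r4c6∈{4}] nothing but 4 survives at r4c6 ⇒ r4c6=4.
Step 13. [r6c1∈{3}] only 3 remains possible at r6c1, so r6c1=3.
Step 14. [r3c2∈{2}] r3c2 has the single candidate 2. So r3c2=2.
Step 15. [r5c6∈{6}] only 6 remains possible at r5c6 ⇒ r5c6=6.
Step 16. [r1c2∈{6}] r1c2 is down to just 6. So r1c2=6.

Answer: 5 6 2 4 1 3 / 1 3 4 6 5 2 / 4 2 3 5 6 1 / 6 5 1 3 2 4 / 2 4 5 1 3 6 / 3 1 6 2 4 5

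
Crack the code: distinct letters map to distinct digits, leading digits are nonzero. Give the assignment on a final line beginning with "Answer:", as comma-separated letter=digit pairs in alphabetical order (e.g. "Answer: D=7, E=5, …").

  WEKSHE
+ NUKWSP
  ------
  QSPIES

Step 1. [col 1: E + P ≡ S (mod 10)] column 1 (E + P ≡ S (mod 10), carry-in 0) doesn't pin P yet; pick P=1 and continue, so P=1.
Step 2. [col 1: E + P ≡ S (mod 10)] several values work for E in column 1 (E + P ≡ S (mod 10), carry-in 0); try E=7 ⇒ E=7.
Step 3. [col 1: E + P ≡ S (mod 10)] column 1 reads E+P+carry(0)=S with E=7, P=1; with digits 1,7 already taken and all letters distinct, the only value for S is 8. So S=8.
Step 4. [col 2: H + S ≡ E (mod 10)] column 2: given S=8, E=7, carry-in 0, and digits 1,7,8 already taken and all letters distinct, H+S≡E (mod 10) forces H=9. So H=9.
Step 5. [col 3: S + W ≡ I (mod 10)] no forcing yet in column 3 (carry-in 1); W=4 is free and consistent — try it, so W=4.
Step 6. [col 3: S + W ≡ I (mod 10)] column 3: given S=8, W=4, carry-in 1, and digits 1,4,7,8,9 already taken and all letters distinct, S+W≡I (mod 10) forces I=3 ⇒ I=3.
Step 7. [col 4: K + K ≡ P (mod 10)] several values work for K in column 4 (K + K ≡ P (mod 10), carry-in 1); try K=5, so K=5.
Step 8. [col 5: E + U ≡ S (mod 10)] column 5: given E=7, S=8, carry-in 1, and digits 1,3,4,5,7,8,9 already taken and all letters distinct, E+U≡S (mod 10) forces U=0, so U=0.
Step 9. [col 6: W + N ≡ Q (mod 10)] column 6: given W=4, carry-in 0, and digits 0,1,3,4,5,7,8,9 already taken and all letters distinct, W+N≡Q (mod 10) forces Q=6, so Q=6.
Step 10. [col 6: W + N ≡ Q (mod 10)] column 6: given W=4, Q=6, carry-in 0, and digits 0,1,3,4,5,6,7,8,9 already taken and all letters distinct, W+N≡Q (mod 10) forces N=2, so N=2.

Answer: E=7, H=9, I=3, K=5, N=2, P=1, Q=6, S=8, U=0, W=4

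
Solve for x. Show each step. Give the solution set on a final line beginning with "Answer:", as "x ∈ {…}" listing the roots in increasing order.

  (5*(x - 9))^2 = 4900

Step 1. [(5*(x - 9))^2 = 4900] √ both sides: 4900 ≥ 0 gives two branches, so sqrt: 5*(x - 9) = 70 or -70.
Step 2. [5*(x - 9) = 70 or -70] 5 out front; divide by 5. So div: x - 9 = 14 or -14.
Step 3. [x - 9 = 14 or -14] -9 is outermost — add 9 both sides ⇒ sub: x = 23 or -5.

Answer: x ∈ {-5, 23}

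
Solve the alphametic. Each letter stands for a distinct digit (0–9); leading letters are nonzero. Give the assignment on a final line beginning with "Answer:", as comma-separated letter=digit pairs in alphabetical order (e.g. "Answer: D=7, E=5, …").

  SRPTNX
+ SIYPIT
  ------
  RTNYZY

Step 1. [col 1: X + T ≡ Y (mod 10)] no forcing yet in column 1 (carry-in 0); T=7 is free and consistent — try it ⇒ T=7.
Step 2. [col 1: X + T ≡ Y (mod 10)] Y=6 is one option consistent with column 1 (X + T ≡ Y (mod 10), carry-in 0) — take it ⇒ Y=6.
Step 3. [col 1: X + T ≡ Y (mod 10)] in column 1 we have X+T≡Y with carry-in 0; given T=7, Y=6 and digits 6,7 already taken and all letters distinct, that pins X to 9, so X=9.
Step 4. [col 2: N + I ≡ Z (mod 10)] several values work for Z in column 2 (N + I ≡ Z (mod 10), carry-in 1); try Z=0 ⇒ Z=0.
Step 5. [col 2: N + I ≡ Z (mod 10)] no forcing yet in column 2 (carry-in 1); N=5 is free and consistent — try it, so N=5.
Step 6. [col 2: N + I ≡ Z (mod 10)] column 2 reads N+I+carry(1)=Z with N=5, Z=0; with digits 0,5,6,7,9 already taken and all letters distinct, the only value for I is 4, so I=4.
Step 7. [col 3: T + P ≡ Y (mod 10)] in column 3 we have T+P≡Y with carry-in 1; given T=7, Y=6 and digits 0,4,5,6,7,9 already taken and all letters distinct, that pins P to 8. So P=8.
Step 8. [col 5: R + I ≡ T (mod 10)] column 5 reads R+I+carry(1)=T with I=4, T=7; with digits 0,4,5,6,7,8,9 already taken and all letters distinct, the only value for R is 2. So R=2.
Step 9. [col 6: S + S ≡ R (mod 10)] column 6 reads S+S+carry(0)=R with R=2; with digits 0,2,4,5,6,7,8,9 already taken and all letters distinct, the only value for S is 1 ⇒ S=1.

Answer: I=4, N=5, P=8, R=2, S=1, T=7, X=9, Y=6, Z=0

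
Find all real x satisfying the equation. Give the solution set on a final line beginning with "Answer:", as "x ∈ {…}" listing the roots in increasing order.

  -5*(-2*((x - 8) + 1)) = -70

Step 1. [-5*(-2*((x - 8) + 1)) = -70] -5 out front; divide by -5, so div: -2*((x - 8) + 1) = 14.
Step 2. [-2*((x - 8) + 1) = 14] -2 out front; divide by -2, so div: (x - 8) + 1 = -7.
Step 3. [(x - 8) + 1 = -7] the outer +1 inverts by subtracting 1, so sub: x - 8 = -8.
Step 4. [x - 8 = -8] peel the -8: add 8 from each side, so sub: x = 0.

Answer: x ∈ {0}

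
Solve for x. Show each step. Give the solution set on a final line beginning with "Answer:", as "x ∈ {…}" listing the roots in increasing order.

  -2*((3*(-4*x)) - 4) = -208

Step 1. [-2*((3*(-4*x)) - 4) = -208] leading coefficient -2: divide by -2. So div: (3*(-4*x)) - 4 = 104.
Step 2. [(3*(-4*x)) - 4 = 104] -4 is outermost — add 4 both sides, so sub: 3*(-4*x) = 108.
Step 3. [3*(-4*x) = 108] leading coefficient 3: divide by 3 ⇒ div: -4*x = 36.
Step 4. [-4*x = 36] divide by the outer -4, so div: x = -9.

Answer: x ∈ {-9}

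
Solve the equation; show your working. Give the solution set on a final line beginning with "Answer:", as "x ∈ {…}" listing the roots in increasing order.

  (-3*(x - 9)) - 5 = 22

Step 1. [(-3*(x - 9)) - 5 = 22] 5 comes off first (add 5). So sub: -3*(x - 9) = 27.
Step 2. [-3*(x - 9) = 27] -3 out front; divide by -3. So div: x - 9 = -9.
Step 3. [x - 9 = -9] the outer -9 inverts by adding 9, so sub: x = 0.

Answer: x ∈ {0}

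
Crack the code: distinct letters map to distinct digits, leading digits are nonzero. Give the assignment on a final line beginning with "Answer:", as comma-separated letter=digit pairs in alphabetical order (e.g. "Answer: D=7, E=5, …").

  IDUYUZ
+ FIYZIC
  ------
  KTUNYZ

Step 1. [col 1: Z + C ≡ Z (mod 10)] column 1: given nothing yet, carry-in 0, and all letters distinct, none taken yet, Z+C≡Z (mod 10) forces C=0, so C=0.
Step 2. [col 1: Z + C ≡ Z (mod 10)] column 1 (Z + C ≡ Z (mod 10), carry-in 0) doesn't pin Z yet; pick Z=5 and continue ⇒ Z=5.
Step 3. [col 2: U + I ≡ Y (mod 10)] no forcing yet in column 2 (carry-in 0); I=2 is free and consistent — try it ⇒ I=2.
Step 4. [col 2: U + I ≡ Y (mod 10)] no forcing yet in column 2 (carry-in 0); Y=9 is free and consistent — try it. So Y=9.
Step 5. [col 2: U + I ≡ Y (mod 10)] in column 2 we have U+I≡Y with carry-in 0; given I=2, Y=9 and digits 0,2,5,9 already taken and all letters distinct, that pins U to 7. So U=7.
Step 6. [col 3: Y + Z ≡ N (mod 10)] column 3: given Y=9, Z=5, carry-in 0, and digits 0,2,5,7,9 already taken and all letters distinct, Y+Z≡N (mod 10) forces N=4, so N=4.
Step 7. [col 5: D + I ≡ T (mod 10)] several values work for D in column 5 (D + I ≡ T (mod 10), carry-in 1); try D=8 ⇒ D=8.
Step 8. [col 5: D + I ≡ T (mod 10)] in column 5 we have D+I≡T with carry-in 1; given D=8, I=2 and digits 0,2,4,5,7,8,9 already taken and all letters distinct, that pins T to 1. So T=1.
Step 9. [col 6: I + F ≡ K (mod 10)] from column 6 (I=2, carry-in 1, digits 0,1,2,4,5,7,8,9 already taken and all letters distinct): F must equal 3, so F=3.
Step 10. [col 6: I + F ≡ K (mod 10)] column 6: given I=2, F=3, carry-in 1, and digits 0,1,2,3,4,5,7,8,9 already taken and all letters distinct, I+F≡K (mod 10) forces K=6 ⇒ K=6.

Answer: C=0, D=8, F=3, I=2, K=6, N=4, T=1, U=7, Y=9, Z=5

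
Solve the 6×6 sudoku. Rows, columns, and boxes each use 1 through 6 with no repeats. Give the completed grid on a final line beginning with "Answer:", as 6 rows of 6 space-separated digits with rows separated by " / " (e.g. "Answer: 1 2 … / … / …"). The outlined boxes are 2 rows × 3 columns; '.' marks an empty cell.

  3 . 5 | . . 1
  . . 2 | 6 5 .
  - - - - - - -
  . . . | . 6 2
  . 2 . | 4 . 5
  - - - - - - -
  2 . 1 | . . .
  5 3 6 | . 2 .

Step 1. [r5c2∈{4}] r5c2 is down to just 4 ⇒ r5c2=4.
Step 2. [r4c5∈{1,3}] col 5 places 1 nowhere but r4c5, so r4c5=1.
Step 3. [r2c1∈{1,4}] box 1 places 4 nowhere but r2c1, so r2c1=4.
Step 4. [r5c5∈{3}] r5c5 is down to just 3. So r5c5=3.
Step 5. [r2c2∈{1}] r2c2's peers cover all but 1 ⇒ r2c2=1.
Step 6. [r3c3∈{3,4}] across row 3, 4 lands solely at r3c3 ⇒ r3c3=4.
Step 7. [r2c6∈{3}] r2c6's peers cover all but 3. So r2c6=3.
Step 8. [r3c4∈{3}] r3c4 has the single candidate 3, so r3c4=3.
Step 9. [r3c2∈{5}] only 5 remains possible at r3c2, so r3c2=5.
Step 10. [r5c4∈{5}] r5c4 is down to just 5 ⇒ r5c4=5.
Step 11. [r4c1∈{6}] only 6 remains possible at r4c1, so r4c1=6.
Step 12. [r1c4∈{2}] r1c4 is down to just 2. So r1c4=2.
Step 13. [r3c1∈{1}] r3c1 has the single candidate 1 ⇒ r3c1=1.
Step 14. [r1c5∈{4}] only 4 remains possible at r1c5. So r1c5=4.
Step 15. [r5c6∈{6}] r5c6's peers cover all but 6 ⇒ r5c6=6.
Step 16. [r6c4∈{1}] nothing but 1 survives at r6c4. So r6c4=1.
Step 17. [r6c6∈{4}] nothing but 4 survives at r6c6 ⇒ r6c6=4.
Step 18. [r4c3∈{3}] nothing but 3 survives at r4c3. So r4c3=3.
Step 19. [r1c2∈{6}] nothing but 6 survives at r1c2. So r1c2=6.

Answer: 3 6 5 2 4 1 / 4 1 2 6 5 3 / 1 5 4 3 6 2 / 6 2 3 4 1 5 / 2 4 1 5 3 6 / 5 3 6 1 2 4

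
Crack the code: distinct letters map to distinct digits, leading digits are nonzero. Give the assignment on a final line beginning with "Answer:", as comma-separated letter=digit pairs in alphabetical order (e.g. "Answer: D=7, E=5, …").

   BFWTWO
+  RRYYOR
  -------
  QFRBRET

Step 1. [col 1: O + R ≡ T (mod 10)] T=9 is one option consistent with column 1 (O + R ≡ T (mod 10), carry-in 0) — take it. So T=9.
Step 2. [Q] adding two 6-digit numbers gives at most 6+1 digits, and here it does — Q is that final carry and must be 1, so Q=1.
Step 3. [col 1: O + R ≡ T (mod 10)] several values work for O in column 1 (O + R ≡ T (mod 10), carry-in 0); try O=6. So O=6.
Step 4. [col 1: O + R ≡ T (mod 10)] column 1: given O=6, T=9, carry-in 0, and digits 1,6,9 already taken and all letters distinct, O+R≡T (mod 10) forces R=3 ⇒ R=3.
Step 5. [col 2: W + O ≡ E (mod 10)] several values work for E in column 2 (W + O ≡ E (mod 10), carry-in 0); try E=8 ⇒ E=8.
Step 6. [col 2: W + O ≡ E (mod 10)] from column 2 (O=6, E=8, carry-in 0, digits 1,3,6,8,9 already taken and all letters distinct): W must equal 2, so W=2.
Step 7. [col 3: T + Y ≡ R (mod 10)] in column 3 we have T+Y≡R with carry-in 0; given T=9, R=3 and digits 1,2,3,6,8,9 already taken and all letters distinct, that pins Y to 4. So Y=4.
Step 8. [col 4: W + Y ≡ B (mod 10)] in column 4 we have W+Y≡B with carry-in 1; given W=2, Y=4 and digits 1,2,3,4,6,8,9 already taken and all letters distinct, that pins B to 7. So B=7.
Step 9. [col 5: F + R ≡ R (mod 10)] column 5 reads F+R+carry(0)=R with R=3; with digits 1,2,3,4,6,7,8,9 already taken and all letters distinct, the only value for F is 0. So F=0.

Answer: B=7, E=8, F=0, O=6, Q=1, R=3, T=9, W=2, Y=4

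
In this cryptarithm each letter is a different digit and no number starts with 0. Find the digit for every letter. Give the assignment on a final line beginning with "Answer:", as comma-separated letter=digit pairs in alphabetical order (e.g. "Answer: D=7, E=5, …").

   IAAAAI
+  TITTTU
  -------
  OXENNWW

Step 1. [O] O is the leading digit of a 7-digit sum of two 6-digit numbers; the final carry is exactly 1. So O=1.
Step 2. [col 1: I + U ≡ W (mod 10)] I=8 is one option consistent with column 1 (I + U ≡ W (mod 10), carry-in 0) — take it, so I=8.
Step 3. [col 1: I + U ≡ W (mod 10)] no forcing yet in column 1 (carry-in 0); W=7 is free and consistent — try it ⇒ W=7.
Step 4. [col 1: I + U ≡ W (mod 10)] in column 1 we have I+U≡W with carry-in 0; given I=8, W=7 and digits 1,7,8 already taken and all letters distinct, that pins U to 9, so U=9.
Step 5. [col 2: A + T ≡ W (mod 10)] column 2 (A + T ≡ W (mod 10), carry-in 1) doesn't pin T yet; pick T=4 and continue ⇒ T=4.
Step 6. [col 2: A + T ≡ W (mod 10)] column 2 reads A+T+carry(1)=W with T=4, W=7; with digits 1,4,7,8,9 already taken and all letters distinct, the only value for A is 2. So A=2.
Step 7. [col 3: A + T ≡ N (mod 10)] from column 3 (A=2, T=4, carry-in 0, digits 1,2,4,7,8,9 already taken and all letters distinct): N must equal 6. So N=6.
Step 8. [col 5: A + I ≡ E (mod 10)] in column 5 we have A+I≡E with carry-in 0; given A=2, I=8 and digits 1,2,4,6,7,8,9 already taken and all letters distinct, that pins E to 0, so E=0.
Step 9. [col 6: I + T ≡ X (mod 10)] in column 6 we have I+T≡X with carry-in 1; given I=8, T=4 and digits 0,1,2,4,6,7,8,9 already taken and all letters distinct, that pins X to 3 ⇒ X=3.

Answer: A=2, E=0, I=8, N=6, O=1, T=4, U=9, W=7, X=3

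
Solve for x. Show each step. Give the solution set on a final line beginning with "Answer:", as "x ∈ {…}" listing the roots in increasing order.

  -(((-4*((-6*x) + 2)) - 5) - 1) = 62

Step 1. [-(((-4*((-6*x) + 2)) - 5) - 1) = 62] flip signs both sides, so neg: ((-4*((-6*x) + 2)) - 5) - 1 = -62.
Step 2. [((-4*((-6*x) + 2)) - 5) - 1 = -62] 1 comes off first (add 1), so sub: (-4*((-6*x) + 2)) - 5 = -61.
Step 3. [(-4*((-6*x) + 2)) - 5 = -61] peel the -5: add 5 from each side. So sub: -4*((-6*x) + 2) = -56.
Step 4. [-4*((-6*x) + 2) = -56] leading coefficient -4: divide by -4 ⇒ div: (-6*x) + 2 = 14.
Step 5. [(-6*x) + 2 = 14] 2 comes off first (subtract 2), so sub: -6*x = 12.
Step 6. [-6*x = 12] LHS = -6·(…); ÷-6 both sides. So div: x = -2.

Answer: x ∈ {-2}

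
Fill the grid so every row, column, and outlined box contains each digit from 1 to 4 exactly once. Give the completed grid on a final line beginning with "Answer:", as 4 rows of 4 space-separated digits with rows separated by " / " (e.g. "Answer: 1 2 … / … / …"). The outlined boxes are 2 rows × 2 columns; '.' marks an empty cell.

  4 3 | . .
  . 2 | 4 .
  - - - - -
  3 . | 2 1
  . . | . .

Step 1. [r4c4∈{3,4}] r4c4 is the only open cell in col 4 admitting 4. So r4c4=4.
Step 2. [r4c1∈{1,2}] row 4 places 2 nowhere but r4c1 ⇒ r4c1=2.
Step 3. [r1c4∈{2}] r1c4's peers cover all but 2, so r1c4=2.
Step 4. [r1c3∈{1}] nothing but 1 survives at r1c3 ⇒ r1c3=1.
Step 5. [r4c2∈{1}] r4c2's peers cover all but 1, so r4c2=1.
Step 6. [r4c3∈{3}] nothing but 3 survives at r4c3. So r4c3=3.
Step 7. [r2c1∈{1}] nothing but 1 survives at r2c1, so r2c1=1.
Step 8. [r2c4∈{3}] only 3 remains possible at r2c4 ⇒ r2c4=3.
Step 9. [r3c2∈{4}] r3c2's peers cover all but 4, so r3c2=4.

Answer: 4 3 1 2 / 1 2 4 3 / 3 4 2 1 / 2 1 3 4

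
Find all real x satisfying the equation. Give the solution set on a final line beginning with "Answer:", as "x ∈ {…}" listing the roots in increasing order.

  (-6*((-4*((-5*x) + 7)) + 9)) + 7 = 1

Step 1. [(-6*((-4*((-5*x) + 7)) + 9)) + 7 = 1] 7 comes off first (subtract 7), so sub: -6*((-4*((-5*x) + 7)) + 9) = -6.
Step 2. [-6*((-4*((-5*x) + 7)) + 9) = -6] LHS = -6·(…); ÷-6 both sides, so div: (-4*((-5*x) + 7)) + 9 = 1.
Step 3. [(-4*((-5*x) + 7)) + 9 = 1] 9 comes off first (subtract 9), so sub: -4*((-5*x) + 7) = -8.
Step 4. [-4*((-5*x) + 7) = -8] LHS = -4·(…); ÷-4 both sides ⇒ div: (-5*x) + 7 = 2.
Step 5. [(-5*x) + 7 = 2] subtract 7: x sits inside (… + 7) ⇒ sub: -5*x = -5.
Step 6. [-5*x = -5] -5·(inner) — divide through by -5, so div: x = 1.

Answer: x ∈ {1}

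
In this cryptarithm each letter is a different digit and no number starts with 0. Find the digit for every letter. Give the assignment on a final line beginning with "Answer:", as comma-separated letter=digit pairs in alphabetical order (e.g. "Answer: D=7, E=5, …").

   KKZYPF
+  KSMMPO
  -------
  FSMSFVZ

Step 1. [col 1: F + O ≡ Z (mod 10)] column 1 (F + O ≡ Z (mod 10), carry-in 0) doesn't pin F yet; pick F=1 and continue, so F=1.
Step 2. [col 1: F + O ≡ Z (mod 10)] several values work for O in column 1 (F + O ≡ Z (mod 10), carry-in 0); try O=2 ⇒ O=2.
Step 3. [col 1: F + O ≡ Z (mod 10)] column 1: given F=1, O=2, carry-in 0, and digits 1,2 already taken and all letters distinct, F+O≡Z (mod 10) forces Z=3. So Z=3.
Step 4. [col 2: P + P ≡ V (mod 10)] column 2 (P + P ≡ V (mod 10), carry-in 0) doesn't pin V yet; pick V=8 and continue ⇒ V=8.
Step 5. [col 2: P + P ≡ V (mod 10)] column 2 (P + P ≡ V (mod 10), carry-in 0) doesn't pin P yet; pick P=9 and continue, so P=9.
Step 6. [col 3: Y + M ≡ F (mod 10)] no forcing yet in column 3 (carry-in 1); M=6 is free and consistent — try it ⇒ M=6.
Step 7. [col 3: Y + M ≡ F (mod 10)] from column 3 (M=6, F=1, carry-in 1, digits 1,2,3,6,8,9 already taken and all letters distinct): Y must equal 4 ⇒ Y=4.
Step 8. [col 4: Z + M ≡ S (mod 10)] in column 4 we have Z+M≡S with carry-in 1; given Z=3, M=6 and digits 1,2,3,4,6,8,9 already taken and all letters distinct, that pins S to 0 ⇒ S=0.
Step 9. [col 5: K + S ≡ M (mod 10)] in column 5 we have K+S≡M with carry-in 1; given S=0, M=6 and digits 0,1,2,3,4,6,8,9 already taken and all letters distinct, that pins K to 5, so K=5.

Answer: F=1, K=5, M=6, O=2, P=9, S=0, V=8, Y=4, Z=3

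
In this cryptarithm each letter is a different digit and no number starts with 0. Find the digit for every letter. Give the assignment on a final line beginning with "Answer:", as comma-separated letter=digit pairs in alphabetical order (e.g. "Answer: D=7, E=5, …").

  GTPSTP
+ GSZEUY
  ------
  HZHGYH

Step 1. [col 1: P + Y ≡ H (mod 10)] Y=1 is one option consistent with column 1 (P + Y ≡ H (mod 10), carry-in 0) — take it, so Y=1.
Step 2. [col 1: P + Y ≡ H (mod 10)] no forcing yet in column 1 (carry-in 0); P=6 is free and consistent — try it ⇒ P=6.
Step 3. [col 1: P + Y ≡ H (mod 10)] column 1: given P=6, Y=1, carry-in 0, and digits 1,6 already taken and all letters distinct, P+Y≡H (mod 10) forces H=7 ⇒ H=7.
Step 4. [col 2: T + U ≡ Y (mod 10)] column 2 (T + U ≡ Y (mod 10), carry-in 0) doesn't pin T yet; pick T=2 and continue. So T=2.
Step 5. [col 2: T + U ≡ Y (mod 10)] from column 2 (T=2, Y=1, carry-in 0, digits 1,2,6,7 already taken and all letters distinct): U must equal 9, so U=9.
Step 6. [col 3: S + E ≡ G (mod 10)] column 3 (S + E ≡ G (mod 10), carry-in 1) doesn't pin E yet; pick E=4 and continue, so E=4.
Step 7. [col 3: S + E ≡ G (mod 10)] G=3 is one option consistent with column 3 (S + E ≡ G (mod 10), carry-in 1) — take it ⇒ G=3.
Step 8. [col 3: S + E ≡ G (mod 10)] column 3: given E=4, G=3, carry-in 1, and digits 1,2,3,4,6,7,9 already taken and all letters distinct, S+E≡G (mod 10) forces S=8. So S=8.
Step 9. [col 4: P + Z ≡ H (mod 10)] column 4 reads P+Z+carry(1)=H with P=6, H=7; with digits 1,2,3,4,6,7,8,9 already taken and all letters distinct, the only value for Z is 0. So Z=0.

Answer: E=4, G=3, H=7, P=6, S=8, T=2, U=9, Y=1, Z=0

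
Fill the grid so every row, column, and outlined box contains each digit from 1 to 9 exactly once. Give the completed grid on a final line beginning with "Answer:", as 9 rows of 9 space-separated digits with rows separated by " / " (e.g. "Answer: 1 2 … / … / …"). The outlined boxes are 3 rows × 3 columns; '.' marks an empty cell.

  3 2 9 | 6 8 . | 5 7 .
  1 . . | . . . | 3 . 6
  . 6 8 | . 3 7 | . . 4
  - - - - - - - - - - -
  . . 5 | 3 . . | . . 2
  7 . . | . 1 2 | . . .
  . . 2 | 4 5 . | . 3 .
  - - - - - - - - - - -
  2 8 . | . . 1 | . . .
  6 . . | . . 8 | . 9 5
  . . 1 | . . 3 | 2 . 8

Step 1. [r4c5∈{6,7,9}] 7 has one home in box 5: r4c5, so r4c5=7.
Step 2. [r5c9∈{9}] r5c9 has the single candidate 9. So r5c9=9.
Step 3. [r2c6∈{4,5,9}] across col 6, 5 lands solely at r2c6, so r2c6=5.
Step 4. [r8c7∈{1,4,7}] across row 8, 1 lands solely at r8c7 ⇒ r8c7=1.
Step 5. [r9c2∈{4,5,7,9}] col 2 places 5 nowhere but r9c2. So r9c2=5.
Step 6. [r9c1∈{4,9}] across box 7, 9 lands solely at r9c1 ⇒ r9c1=9.
Step 7. [r4c1∈{4,8}] in col 1, 4 fits only at r4c1, so r4c1=4.
Step 8. [r5c8∈{4,5,6,8}] 5 has one home in row 5: r5c8 ⇒ r5c8=5.
Step 9. [r5c7∈{4,6,8}] r5c7 is the only open cell in row 5 admitting 4 ⇒ r5c7=4.
Step 10. [r3c4∈{1,2,9}] col 4 places 1 nowhere but r3c4, so r3c4=1.
Step 11. [r4c8∈{1,6,8}] col 8 places 1 nowhere but r4c8. So r4c8=1.
Step 12. [r7c9∈{3,7}] in col 9, 3 fits only at r7c9, so r7c9=3.
Step 13. [r7c7∈{6,7}] 7 has one home in box 9: r7c7, so r7c7=7.
Step 14. [r7c3∈{4}] only 4 remains possible at r7c3. So r7c3=4.
Step 15. [r8c5∈{2,4}] in row 8, 4 fits only at r8c5 ⇒ r8c5=4.
Step 16. [r2c5∈{2,9}] col 5 places 2 nowhere but r2c5. So r2c5=2.
Step 17. [r4c2∈{9}] r4c2 has the single candidate 9. So r4c2=9.
Step 18. [r7c5∈{6,9}] r7c5 is the only open cell in col 5 admitting 9 ⇒ r7c5=9.
Step 19. [r4c6∈{6}] only 6 remains possible at r4c6 ⇒ r4c6=6.
Step 20. [r2c3∈{7}] nothing but 7 survives at r2c3 ⇒ r2c3=7.
Step 21. [r8c2∈{3,7}] r8c2 is the only open cell in col 2 admitting 7. So r8c2=7.
Step 22. [r9c8∈{4,6}] across row 9, 4 lands solely at r9c8, so r9c8=4.
Step 23. [r5c2∈{3}] r5c2 is down to just 3 ⇒ r5c2=3.
Step 24. [r6c1∈{8}] only 8 remains possible at r6c1 ⇒ r6c1=8.
Step 25. [r8c4∈{2}] r8c4's peers cover all but 2 ⇒ r8c4=2.
Step 26. [r6c6∈{9}] only 9 remains possible at r6c6. So r6c6=9.
Step 27. [r9c4∈{7}] only 7 remains possible at r9c4. So r9c4=7.
Step 28. [r4c7∈{8}] only 8 remains possible at r4c7. So r4c7=8.
Step 29. [r2c2∈{4}] r2c2 has the single candidate 4 ⇒ r2c2=4.
Step 30. [r6c7∈{6}] only 6 remains possible at r6c7 ⇒ r6c7=6.
Step 31. [r1c9∈{1}] only 1 remains possible at r1c9, so r1c9=1.
Step 32. [r5c4∈{8}] r5c4's peers cover all but 8, so r5c4=8.
Step 33. [r2c4∈{9}] r2c4 is down to just 9. So r2c4=9.
Step 34. [r6c2∈{1}] only 1 remains possible at r6c2 ⇒ r6c2=1.
Step 35. [r6c9∈{7}] r6c9 is down to just 7, so r6c9=7.
Step 36. [r1c6∈{4}] r1c6 is down to just 4 ⇒ r1c6=4.
Step 37. [r3c7∈{9}] r3c7's peers cover all but 9. So r3c7=9.
Step 38. [r3c8∈{2}] nothing but 2 survives at r3c8, so r3c8=2.
Step 39. [r9c5∈{6}] nothing but 6 survives at r9c5. So r9c5=6.
Step 40. [r8c3∈{3}] r8c3's peers cover all but 3, so r8c3=3.
Step 41. [r2c8∈{8}] r2c8's peers cover all but 8. So r2c8=8.
Step 42. [r7c4∈{5}] r7c4 has the single candidate 5. So r7c4=5.
Step 43. [r5c3∈{6}] only 6 remains possible at r5c3 ⇒ r5c3=6.
Step 44. [r3c1∈{5}] nothing but 5 survives at r3c1 ⇒ r3c1=5.
Step 45. [r7c8∈{6}] only 6 remains possible at r7c8, so r7c8=6.

Answer: 3 2 9 6 8 4 5 7 1 / 1 4 7 9 2 5 3 8 6 / 5 6 8 1 3 7 9 2 4 / 4 9 5 3 7 6 8 1 2 / 7 3 6 8 1 2 4 5 9 / 8 1 2 4 5 9 6 3 7 / 2 8 4 5 9 1 7 6 3 / 6 7 3 2 4 8 1 9 5 / 9 5 1 7 6 3 2 4 8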